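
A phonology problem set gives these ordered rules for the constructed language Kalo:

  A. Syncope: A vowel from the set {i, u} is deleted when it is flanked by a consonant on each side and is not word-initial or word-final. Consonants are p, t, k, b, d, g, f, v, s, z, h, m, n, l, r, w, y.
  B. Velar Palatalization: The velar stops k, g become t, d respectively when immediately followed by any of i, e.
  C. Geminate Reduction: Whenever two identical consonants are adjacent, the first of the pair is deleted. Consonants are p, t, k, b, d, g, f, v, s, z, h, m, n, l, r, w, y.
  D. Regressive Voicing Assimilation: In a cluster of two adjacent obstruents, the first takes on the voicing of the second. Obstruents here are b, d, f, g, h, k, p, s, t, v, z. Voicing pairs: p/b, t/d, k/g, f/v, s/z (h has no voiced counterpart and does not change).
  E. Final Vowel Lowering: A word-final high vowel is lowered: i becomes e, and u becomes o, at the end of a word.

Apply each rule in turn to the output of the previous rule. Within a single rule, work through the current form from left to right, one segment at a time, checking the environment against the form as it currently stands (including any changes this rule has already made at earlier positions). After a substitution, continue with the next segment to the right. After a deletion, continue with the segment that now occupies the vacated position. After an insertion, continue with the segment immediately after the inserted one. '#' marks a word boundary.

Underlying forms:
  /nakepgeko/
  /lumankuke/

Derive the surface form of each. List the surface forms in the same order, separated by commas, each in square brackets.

[natebdeko], [lmankte]

/nakepgeko/:
  A Syncope: no change — [nakepgeko]
  B Velar Palatalization: [nakepgeko] → [natepdeko]
  C Geminate Reduction: no change — [natepdeko]
  D Regressive Voicing Assimilation: [natepdeko] → [natebdeko]
  E Final Vowel Lowering: no change — [natebdeko]
/lumankuke/:
  A Syncope: [lumankuke] → [lmankke]
  B Velar Palatalization: [lmankke] → [lmankte]
  C Geminate Reduction: no change — [lmankte]
  D Regressive Voicing Assimilation: no change — [lmankte]
  E Final Vowel Lowering: no change — [lmankte]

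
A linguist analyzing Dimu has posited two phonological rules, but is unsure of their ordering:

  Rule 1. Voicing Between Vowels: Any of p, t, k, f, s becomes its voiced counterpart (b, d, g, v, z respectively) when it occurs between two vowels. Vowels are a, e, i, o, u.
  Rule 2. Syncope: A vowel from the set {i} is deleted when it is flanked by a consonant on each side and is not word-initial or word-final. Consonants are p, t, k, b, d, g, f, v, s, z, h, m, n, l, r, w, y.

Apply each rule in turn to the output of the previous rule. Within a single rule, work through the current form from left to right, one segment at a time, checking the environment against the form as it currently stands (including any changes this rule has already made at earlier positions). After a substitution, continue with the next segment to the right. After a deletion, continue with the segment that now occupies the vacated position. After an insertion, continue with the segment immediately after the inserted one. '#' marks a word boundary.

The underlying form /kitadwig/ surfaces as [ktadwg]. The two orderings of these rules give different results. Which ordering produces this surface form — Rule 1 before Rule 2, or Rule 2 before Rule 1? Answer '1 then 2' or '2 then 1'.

Order 1 then 2:
  1 Voicing Between Vowels: [kitadwig] → [kidadwig]
  2 Syncope: [kidadwig] → [kdadwg]
  result: [kdadwg]
Order 2 then 1:
  2 Syncope: [kitadwig] → [ktadwg]
  1 Voicing Between Vowels: no change — [ktadwg]
  result: [ktadwg]

2 then 1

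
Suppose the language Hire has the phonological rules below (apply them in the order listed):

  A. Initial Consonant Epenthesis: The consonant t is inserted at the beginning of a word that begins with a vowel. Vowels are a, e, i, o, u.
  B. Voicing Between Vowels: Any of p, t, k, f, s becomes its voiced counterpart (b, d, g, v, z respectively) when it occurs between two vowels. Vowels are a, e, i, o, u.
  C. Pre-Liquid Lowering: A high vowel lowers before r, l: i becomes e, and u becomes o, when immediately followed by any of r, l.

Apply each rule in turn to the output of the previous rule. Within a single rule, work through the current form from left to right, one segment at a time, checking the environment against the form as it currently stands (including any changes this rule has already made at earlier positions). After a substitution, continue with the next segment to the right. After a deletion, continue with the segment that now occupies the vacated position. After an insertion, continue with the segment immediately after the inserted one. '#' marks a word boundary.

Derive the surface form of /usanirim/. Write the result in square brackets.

A Initial Consonant Epenthesis: [usanirim] → [tusanirim]
B Voicing Between Vowels: [tusanirim] → [tuzanirim]
C Pre-Liquid Lowering: [tuzanirim] → [tuzanerim]

[tuzanerim]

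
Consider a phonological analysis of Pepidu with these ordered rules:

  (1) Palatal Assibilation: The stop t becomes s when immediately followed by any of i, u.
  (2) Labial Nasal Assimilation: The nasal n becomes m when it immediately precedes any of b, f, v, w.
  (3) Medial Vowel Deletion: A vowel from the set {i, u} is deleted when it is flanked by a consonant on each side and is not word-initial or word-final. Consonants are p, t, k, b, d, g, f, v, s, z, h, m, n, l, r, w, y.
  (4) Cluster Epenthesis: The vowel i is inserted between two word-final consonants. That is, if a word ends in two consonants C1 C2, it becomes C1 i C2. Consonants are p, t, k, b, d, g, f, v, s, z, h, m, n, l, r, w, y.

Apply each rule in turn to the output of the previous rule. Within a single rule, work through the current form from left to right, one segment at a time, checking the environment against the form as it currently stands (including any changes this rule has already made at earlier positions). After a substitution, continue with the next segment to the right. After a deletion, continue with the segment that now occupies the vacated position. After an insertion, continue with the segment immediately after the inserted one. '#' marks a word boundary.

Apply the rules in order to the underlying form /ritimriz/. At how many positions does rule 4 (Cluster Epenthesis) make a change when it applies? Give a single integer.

1

(1) Palatal Assibilation: [ritimriz] → [risimriz]
(2) Labial Nasal Assimilation: no change — [risimriz]
(3) Medial Vowel Deletion: [risimriz] → [rsmrz]
(4) Cluster Epenthesis: [rsmrz] → [rsmriz]
Rule 4 changed 1 position(s).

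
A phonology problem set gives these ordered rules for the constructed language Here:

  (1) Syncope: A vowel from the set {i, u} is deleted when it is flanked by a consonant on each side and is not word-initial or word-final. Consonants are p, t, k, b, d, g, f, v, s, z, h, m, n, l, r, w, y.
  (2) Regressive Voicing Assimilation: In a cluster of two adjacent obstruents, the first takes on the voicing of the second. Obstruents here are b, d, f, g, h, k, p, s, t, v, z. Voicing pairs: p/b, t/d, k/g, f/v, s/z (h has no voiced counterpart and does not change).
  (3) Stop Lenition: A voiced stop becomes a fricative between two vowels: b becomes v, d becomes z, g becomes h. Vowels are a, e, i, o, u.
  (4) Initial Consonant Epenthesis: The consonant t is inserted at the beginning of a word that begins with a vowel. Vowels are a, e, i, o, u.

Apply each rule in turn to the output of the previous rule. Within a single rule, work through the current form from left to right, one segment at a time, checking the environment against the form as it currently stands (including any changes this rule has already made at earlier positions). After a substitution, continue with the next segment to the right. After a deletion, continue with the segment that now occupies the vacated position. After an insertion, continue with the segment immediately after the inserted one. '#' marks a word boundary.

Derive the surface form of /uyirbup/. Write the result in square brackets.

(1) Syncope: [uyirbup] → [uyrbp]
(2) Regressive Voicing Assimilation: [uyrbp] → [uyrpp]
(3) Stop Lenition: no change — [uyrpp]
(4) Initial Consonant Epenthesis: [uyrpp] → [tuyrpp]

[tuyrpp]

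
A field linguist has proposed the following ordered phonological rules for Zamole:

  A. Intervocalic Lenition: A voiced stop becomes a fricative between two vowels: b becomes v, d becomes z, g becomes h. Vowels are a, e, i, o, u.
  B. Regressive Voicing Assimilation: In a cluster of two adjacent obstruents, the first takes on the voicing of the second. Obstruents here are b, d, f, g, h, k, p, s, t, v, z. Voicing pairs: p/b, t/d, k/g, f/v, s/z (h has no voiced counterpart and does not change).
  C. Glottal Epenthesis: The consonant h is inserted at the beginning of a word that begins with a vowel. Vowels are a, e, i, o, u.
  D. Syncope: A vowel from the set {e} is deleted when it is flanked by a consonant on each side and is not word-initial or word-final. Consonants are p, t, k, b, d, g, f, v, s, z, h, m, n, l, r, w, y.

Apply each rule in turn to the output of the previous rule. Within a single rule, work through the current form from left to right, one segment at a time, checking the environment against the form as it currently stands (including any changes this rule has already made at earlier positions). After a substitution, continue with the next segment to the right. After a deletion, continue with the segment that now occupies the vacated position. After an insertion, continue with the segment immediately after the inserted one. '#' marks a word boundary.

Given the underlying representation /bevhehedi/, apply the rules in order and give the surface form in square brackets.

A Intervocalic Lenition: [bevhehedi] → [bevhehezi]
B Regressive Voicing Assimilation: [bevhehezi] → [befhehezi]
C Glottal Epenthesis: no change — [befhehezi]
D Syncope: [befhehezi] → [bfhhzi]

[bfhhzi]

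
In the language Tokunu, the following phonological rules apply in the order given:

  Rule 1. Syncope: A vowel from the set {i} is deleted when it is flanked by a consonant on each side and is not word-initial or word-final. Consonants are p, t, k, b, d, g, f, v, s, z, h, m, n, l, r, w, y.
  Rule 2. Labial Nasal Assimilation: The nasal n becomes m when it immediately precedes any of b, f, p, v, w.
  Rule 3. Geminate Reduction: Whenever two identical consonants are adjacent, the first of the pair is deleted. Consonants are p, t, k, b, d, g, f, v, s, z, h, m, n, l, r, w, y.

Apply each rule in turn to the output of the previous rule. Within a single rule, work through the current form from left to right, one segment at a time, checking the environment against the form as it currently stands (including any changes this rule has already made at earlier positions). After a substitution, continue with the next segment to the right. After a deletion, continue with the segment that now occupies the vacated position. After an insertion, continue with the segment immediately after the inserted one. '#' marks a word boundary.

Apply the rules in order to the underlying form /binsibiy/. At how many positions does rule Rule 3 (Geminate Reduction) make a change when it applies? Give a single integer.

Rule 1 Syncope: [binsibiy] → [bnsby]
Rule 2 Labial Nasal Assimilation: no change — [bnsby]
Rule 3 Geminate Reduction: no change — [bnsby]
Rule Rule 3 changed 0 position(s).

0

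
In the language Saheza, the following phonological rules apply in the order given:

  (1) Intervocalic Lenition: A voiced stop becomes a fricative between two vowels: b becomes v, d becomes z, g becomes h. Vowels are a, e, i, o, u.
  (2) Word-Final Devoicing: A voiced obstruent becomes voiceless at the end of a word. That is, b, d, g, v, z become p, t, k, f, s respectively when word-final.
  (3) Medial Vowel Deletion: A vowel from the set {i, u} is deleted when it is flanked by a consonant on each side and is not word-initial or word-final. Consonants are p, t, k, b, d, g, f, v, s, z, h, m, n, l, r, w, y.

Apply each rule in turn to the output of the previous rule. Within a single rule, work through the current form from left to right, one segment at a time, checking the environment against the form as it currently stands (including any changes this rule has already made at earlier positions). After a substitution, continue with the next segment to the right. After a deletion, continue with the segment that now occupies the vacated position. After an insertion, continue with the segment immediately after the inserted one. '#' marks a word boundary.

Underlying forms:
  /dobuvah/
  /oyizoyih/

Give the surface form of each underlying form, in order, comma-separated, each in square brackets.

/dobuvah/:
  (1) Intervocalic Lenition: [dobuvah] → [dovuvah]
  (2) Word-Final Devoicing: no change — [dovuvah]
  (3) Medial Vowel Deletion: [dovuvah] → [dovvah]
/oyizoyih/:
  (1) Intervocalic Lenition: no change — [oyizoyih]
  (2) Word-Final Devoicing: no change — [oyizoyih]
  (3) Medial Vowel Deletion: [oyizoyih] → [oyzoyh]

[dovvah], [oyzoyh]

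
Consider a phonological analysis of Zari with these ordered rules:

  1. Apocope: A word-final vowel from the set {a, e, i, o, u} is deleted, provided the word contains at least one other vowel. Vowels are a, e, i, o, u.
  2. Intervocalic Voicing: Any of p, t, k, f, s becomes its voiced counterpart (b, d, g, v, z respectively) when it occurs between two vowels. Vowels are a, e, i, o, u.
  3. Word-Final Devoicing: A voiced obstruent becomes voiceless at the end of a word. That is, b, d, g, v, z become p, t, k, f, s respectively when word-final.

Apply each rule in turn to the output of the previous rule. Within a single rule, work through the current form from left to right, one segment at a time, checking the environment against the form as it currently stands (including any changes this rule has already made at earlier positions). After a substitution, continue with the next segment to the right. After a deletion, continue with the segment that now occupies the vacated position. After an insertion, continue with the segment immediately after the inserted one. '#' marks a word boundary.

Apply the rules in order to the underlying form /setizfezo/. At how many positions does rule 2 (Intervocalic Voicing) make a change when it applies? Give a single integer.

1

1 Apocope: [setizfezo] → [setizfez]
2 Intervocalic Voicing: [setizfez] → [sedizfez]
3 Word-Final Devoicing: [sedizfez] → [sedizfes]
Rule 2 changed 1 position(s).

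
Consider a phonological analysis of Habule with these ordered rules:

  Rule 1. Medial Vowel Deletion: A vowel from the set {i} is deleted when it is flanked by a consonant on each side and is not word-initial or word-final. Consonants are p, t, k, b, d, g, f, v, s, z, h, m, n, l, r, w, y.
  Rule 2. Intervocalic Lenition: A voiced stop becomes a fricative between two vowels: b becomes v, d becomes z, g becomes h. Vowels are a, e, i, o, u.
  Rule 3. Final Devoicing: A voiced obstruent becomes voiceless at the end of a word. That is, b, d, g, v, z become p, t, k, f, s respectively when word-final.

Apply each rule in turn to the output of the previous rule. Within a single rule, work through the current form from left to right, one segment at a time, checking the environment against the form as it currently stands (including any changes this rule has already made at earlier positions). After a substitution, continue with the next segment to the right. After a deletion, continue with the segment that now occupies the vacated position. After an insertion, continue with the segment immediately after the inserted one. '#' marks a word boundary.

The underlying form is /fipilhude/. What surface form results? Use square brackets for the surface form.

Rule 1 Medial Vowel Deletion: [fipilhude] → [fplhude]
Rule 2 Intervocalic Lenition: [fplhude] → [fplhuze]
Rule 3 Final Devoicing: no change — [fplhuze]

[fplhuze]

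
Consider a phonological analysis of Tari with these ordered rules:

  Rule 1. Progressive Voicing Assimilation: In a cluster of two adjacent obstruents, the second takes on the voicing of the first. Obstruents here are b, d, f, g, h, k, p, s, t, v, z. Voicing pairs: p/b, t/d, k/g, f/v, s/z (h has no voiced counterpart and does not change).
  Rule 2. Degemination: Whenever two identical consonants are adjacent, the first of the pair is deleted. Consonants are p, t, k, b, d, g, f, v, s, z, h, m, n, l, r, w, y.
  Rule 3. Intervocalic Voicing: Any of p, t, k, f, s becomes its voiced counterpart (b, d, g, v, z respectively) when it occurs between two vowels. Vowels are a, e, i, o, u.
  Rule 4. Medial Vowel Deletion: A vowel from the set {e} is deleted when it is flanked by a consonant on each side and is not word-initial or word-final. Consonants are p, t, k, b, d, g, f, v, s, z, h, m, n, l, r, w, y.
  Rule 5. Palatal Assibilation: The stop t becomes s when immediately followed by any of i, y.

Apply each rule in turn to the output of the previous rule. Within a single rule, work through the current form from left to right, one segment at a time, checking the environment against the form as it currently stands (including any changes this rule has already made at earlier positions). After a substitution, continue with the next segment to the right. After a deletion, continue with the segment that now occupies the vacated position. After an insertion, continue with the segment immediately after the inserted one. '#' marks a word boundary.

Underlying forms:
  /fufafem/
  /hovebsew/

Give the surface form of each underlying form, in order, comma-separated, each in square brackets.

[fuvavm], [hovbzw]

/fufafem/:
  Rule 1 Progressive Voicing Assimilation: no change — [fufafem]
  Rule 2 Degemination: no change — [fufafem]
  Rule 3 Intervocalic Voicing: [fufafem] → [fuvavem]
  Rule 4 Medial Vowel Deletion: [fuvavem] → [fuvavm]
  Rule 5 Palatal Assibilation: no change — [fuvavm]
/hovebsew/:
  Rule 1 Progressive Voicing Assimilation: [hovebsew] → [hovebzew]
  Rule 2 Degemination: no change — [hovebzew]
  Rule 3 Intervocalic Voicing: no change — [hovebzew]
  Rule 4 Medial Vowel Deletion: [hovebzew] → [hovbzw]
  Rule 5 Palatal Assibilation: no change — [hovbzw]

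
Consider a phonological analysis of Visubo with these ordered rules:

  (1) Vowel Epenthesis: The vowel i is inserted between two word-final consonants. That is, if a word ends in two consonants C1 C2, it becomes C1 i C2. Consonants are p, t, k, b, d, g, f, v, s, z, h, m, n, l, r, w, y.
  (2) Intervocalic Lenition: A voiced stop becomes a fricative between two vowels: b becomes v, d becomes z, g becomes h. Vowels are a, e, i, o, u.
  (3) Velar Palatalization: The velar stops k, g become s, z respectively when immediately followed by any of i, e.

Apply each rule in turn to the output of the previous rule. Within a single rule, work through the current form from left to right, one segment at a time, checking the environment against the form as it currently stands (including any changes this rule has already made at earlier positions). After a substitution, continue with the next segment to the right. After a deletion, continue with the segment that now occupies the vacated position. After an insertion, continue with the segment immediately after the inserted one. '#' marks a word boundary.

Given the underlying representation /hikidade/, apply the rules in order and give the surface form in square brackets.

[hisizaze]

(1) Vowel Epenthesis: no change — [hikidade]
(2) Intervocalic Lenition: [hikidade] → [hikizaze]
(3) Velar Palatalization: [hikizaze] → [hisizaze]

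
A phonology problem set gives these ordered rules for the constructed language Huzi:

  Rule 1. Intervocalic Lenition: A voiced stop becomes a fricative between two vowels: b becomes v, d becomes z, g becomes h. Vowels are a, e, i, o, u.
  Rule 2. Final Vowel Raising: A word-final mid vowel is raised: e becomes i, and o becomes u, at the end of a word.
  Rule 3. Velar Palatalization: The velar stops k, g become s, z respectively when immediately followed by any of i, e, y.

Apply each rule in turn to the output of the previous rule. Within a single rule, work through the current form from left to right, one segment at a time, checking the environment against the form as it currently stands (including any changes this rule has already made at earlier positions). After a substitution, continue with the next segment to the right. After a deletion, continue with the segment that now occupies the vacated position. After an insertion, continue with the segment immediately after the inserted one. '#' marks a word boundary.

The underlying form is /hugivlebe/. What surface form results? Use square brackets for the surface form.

[huhivlevi]

Rule 1 Intervocalic Lenition: [hugivlebe] → [huhivleve]
Rule 2 Final Vowel Raising: [huhivleve] → [huhivlevi]
Rule 3 Velar Palatalization: no change — [huhivlevi]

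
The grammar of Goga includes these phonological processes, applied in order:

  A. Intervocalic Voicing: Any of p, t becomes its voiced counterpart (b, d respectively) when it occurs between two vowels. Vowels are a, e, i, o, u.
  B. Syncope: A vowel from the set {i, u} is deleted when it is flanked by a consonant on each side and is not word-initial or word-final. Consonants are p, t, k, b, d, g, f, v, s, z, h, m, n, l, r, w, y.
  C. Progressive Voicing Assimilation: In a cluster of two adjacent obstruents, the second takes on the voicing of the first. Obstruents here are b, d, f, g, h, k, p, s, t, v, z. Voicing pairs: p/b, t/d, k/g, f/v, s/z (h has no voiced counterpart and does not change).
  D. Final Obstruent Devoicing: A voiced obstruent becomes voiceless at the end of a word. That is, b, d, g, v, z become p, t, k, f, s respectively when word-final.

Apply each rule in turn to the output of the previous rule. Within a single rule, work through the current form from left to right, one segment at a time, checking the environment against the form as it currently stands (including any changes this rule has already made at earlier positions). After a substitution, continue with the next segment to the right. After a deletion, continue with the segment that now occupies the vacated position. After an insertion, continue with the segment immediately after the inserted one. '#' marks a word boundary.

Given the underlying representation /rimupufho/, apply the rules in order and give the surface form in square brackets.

[rmbvho]

A Intervocalic Voicing: [rimupufho] → [rimubufho]
B Syncope: [rimubufho] → [rmbfho]
C Progressive Voicing Assimilation: [rmbfho] → [rmbvho]
D Final Obstruent Devoicing: no change — [rmbvho]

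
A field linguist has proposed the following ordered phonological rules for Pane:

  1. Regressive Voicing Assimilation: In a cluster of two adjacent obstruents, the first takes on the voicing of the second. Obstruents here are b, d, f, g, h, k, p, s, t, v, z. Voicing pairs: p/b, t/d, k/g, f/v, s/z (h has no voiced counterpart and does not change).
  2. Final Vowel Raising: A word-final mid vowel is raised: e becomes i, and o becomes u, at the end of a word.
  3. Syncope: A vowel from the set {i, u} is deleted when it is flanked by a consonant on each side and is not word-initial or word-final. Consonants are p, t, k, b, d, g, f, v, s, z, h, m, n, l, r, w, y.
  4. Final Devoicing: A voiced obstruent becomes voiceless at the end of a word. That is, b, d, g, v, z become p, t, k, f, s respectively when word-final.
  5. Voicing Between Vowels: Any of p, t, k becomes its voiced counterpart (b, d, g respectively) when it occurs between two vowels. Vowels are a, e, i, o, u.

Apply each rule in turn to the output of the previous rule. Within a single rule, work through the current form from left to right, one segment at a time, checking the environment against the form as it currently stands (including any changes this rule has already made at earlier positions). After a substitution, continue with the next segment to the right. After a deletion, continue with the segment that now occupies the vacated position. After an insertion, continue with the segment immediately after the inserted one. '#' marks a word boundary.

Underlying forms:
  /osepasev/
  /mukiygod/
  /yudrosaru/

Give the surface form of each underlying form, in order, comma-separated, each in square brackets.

/osepasev/:
  1 Regressive Voicing Assimilation: no change — [osepasev]
  2 Final Vowel Raising: no change — [osepasev]
  3 Syncope: no change — [osepasev]
  4 Final Devoicing: [osepasev] → [osepasef]
  5 Voicing Between Vowels: [osepasef] → [osebasef]
/mukiygod/:
  1 Regressive Voicing Assimilation: no change — [mukiygod]
  2 Final Vowel Raising: no change — [mukiygod]
  3 Syncope: [mukiygod] → [mkygod]
  4 Final Devoicing: [mkygod] → [mkygot]
  5 Voicing Between Vowels: no change — [mkygot]
/yudrosaru/:
  1 Regressive Voicing Assimilation: no change — [yudrosaru]
  2 Final Vowel Raising: no change — [yudrosaru]
  3 Syncope: [yudrosaru] → [ydrosaru]
  4 Final Devoicing: no change — [ydrosaru]
  5 Voicing Between Vowels: no change — [ydrosaru]

[osebasef], [mkygot], [ydrosaru]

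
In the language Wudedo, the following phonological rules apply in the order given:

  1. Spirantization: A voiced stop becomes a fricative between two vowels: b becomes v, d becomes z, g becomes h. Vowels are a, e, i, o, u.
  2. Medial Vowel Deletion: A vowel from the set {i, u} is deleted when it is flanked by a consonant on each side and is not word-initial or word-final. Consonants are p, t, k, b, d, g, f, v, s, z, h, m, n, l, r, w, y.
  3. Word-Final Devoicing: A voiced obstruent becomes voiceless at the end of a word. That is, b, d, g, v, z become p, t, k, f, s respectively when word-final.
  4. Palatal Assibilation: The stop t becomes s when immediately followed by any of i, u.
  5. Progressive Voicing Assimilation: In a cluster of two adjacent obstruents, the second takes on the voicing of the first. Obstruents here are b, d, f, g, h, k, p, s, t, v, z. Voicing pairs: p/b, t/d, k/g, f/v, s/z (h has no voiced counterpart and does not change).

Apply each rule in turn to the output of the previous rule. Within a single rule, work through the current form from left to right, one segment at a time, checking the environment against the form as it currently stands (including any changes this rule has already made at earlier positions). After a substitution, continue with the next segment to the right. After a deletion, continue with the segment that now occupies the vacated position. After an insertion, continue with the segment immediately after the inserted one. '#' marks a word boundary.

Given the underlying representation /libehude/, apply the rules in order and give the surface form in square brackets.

[lvehse]

1 Spirantization: [libehude] → [livehuze]
2 Medial Vowel Deletion: [livehuze] → [lvehze]
3 Word-Final Devoicing: no change — [lvehze]
4 Palatal Assibilation: no change — [lvehze]
5 Progressive Voicing Assimilation: [lvehze] → [lvehse]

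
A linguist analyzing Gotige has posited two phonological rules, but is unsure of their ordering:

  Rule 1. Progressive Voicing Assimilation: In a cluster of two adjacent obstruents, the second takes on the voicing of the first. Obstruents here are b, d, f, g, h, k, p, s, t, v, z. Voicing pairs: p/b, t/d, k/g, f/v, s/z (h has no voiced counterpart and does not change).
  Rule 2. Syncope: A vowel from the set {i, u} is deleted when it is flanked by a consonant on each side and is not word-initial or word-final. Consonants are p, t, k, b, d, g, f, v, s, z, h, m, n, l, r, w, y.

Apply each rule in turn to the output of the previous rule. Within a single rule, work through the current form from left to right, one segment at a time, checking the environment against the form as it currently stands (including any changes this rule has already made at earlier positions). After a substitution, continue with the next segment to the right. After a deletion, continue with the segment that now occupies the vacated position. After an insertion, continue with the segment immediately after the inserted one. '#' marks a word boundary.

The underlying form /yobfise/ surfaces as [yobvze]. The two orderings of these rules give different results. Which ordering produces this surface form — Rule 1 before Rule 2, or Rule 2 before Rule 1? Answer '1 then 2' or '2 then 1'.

Order 1 then 2:
  1 Progressive Voicing Assimilation: [yobfise] → [yobvise]
  2 Syncope: [yobvise] → [yobvse]
  result: [yobvse]
Order 2 then 1:
  2 Syncope: [yobfise] → [yobfse]
  1 Progressive Voicing Assimilation: [yobfse] → [yobvze]
  result: [yobvze]

2 then 1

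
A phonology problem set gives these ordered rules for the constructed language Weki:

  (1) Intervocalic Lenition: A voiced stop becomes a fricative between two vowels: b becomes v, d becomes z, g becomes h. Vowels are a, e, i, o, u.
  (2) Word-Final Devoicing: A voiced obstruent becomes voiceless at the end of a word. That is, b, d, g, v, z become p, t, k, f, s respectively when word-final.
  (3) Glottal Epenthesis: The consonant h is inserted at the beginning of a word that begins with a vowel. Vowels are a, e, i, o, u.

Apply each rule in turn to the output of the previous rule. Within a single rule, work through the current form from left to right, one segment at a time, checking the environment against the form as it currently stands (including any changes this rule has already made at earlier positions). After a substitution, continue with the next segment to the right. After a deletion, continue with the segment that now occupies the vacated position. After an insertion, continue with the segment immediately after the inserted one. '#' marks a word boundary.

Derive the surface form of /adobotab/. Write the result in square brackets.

(1) Intervocalic Lenition: [adobotab] → [azovotab]
(2) Word-Final Devoicing: [azovotab] → [azovotap]
(3) Glottal Epenthesis: [azovotap] → [hazovotap]

[hazovotap]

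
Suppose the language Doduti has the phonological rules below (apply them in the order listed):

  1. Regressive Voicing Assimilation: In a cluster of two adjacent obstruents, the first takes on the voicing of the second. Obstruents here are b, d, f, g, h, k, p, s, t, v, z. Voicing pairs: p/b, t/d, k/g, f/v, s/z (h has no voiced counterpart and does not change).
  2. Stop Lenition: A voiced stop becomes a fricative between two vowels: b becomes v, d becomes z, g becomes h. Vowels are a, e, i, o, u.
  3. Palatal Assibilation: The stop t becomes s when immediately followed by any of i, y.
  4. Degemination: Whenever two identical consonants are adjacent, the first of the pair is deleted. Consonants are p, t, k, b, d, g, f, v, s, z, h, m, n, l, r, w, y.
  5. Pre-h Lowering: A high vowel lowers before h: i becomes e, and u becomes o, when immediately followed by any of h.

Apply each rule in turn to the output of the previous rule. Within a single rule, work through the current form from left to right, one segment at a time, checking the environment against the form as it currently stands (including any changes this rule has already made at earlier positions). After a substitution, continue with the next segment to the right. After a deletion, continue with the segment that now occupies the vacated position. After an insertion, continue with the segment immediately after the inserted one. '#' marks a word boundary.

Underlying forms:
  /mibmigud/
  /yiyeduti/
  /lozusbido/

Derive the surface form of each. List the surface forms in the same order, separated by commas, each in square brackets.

/mibmigud/:
  1 Regressive Voicing Assimilation: no change — [mibmigud]
  2 Stop Lenition: [mibmigud] → [mibmihud]
  3 Palatal Assibilation: no change — [mibmihud]
  4 Degemination: no change — [mibmihud]
  5 Pre-h Lowering: [mibmihud] → [mibmehud]
/yiyeduti/:
  1 Regressive Voicing Assimilation: no change — [yiyeduti]
  2 Stop Lenition: [yiyeduti] → [yiyezuti]
  3 Palatal Assibilation: [yiyezuti] → [yiyezusi]
  4 Degemination: no change — [yiyezusi]
  5 Pre-h Lowering: no change — [yiyezusi]
/lozusbido/:
  1 Regressive Voicing Assimilation: [lozusbido] → [lozuzbido]
  2 Stop Lenition: [lozuzbido] → [lozuzbizo]
  3 Palatal Assibilation: no change — [lozuzbizo]
  4 Degemination: no change — [lozuzbizo]
  5 Pre-h Lowering: no change — [lozuzbizo]

[mibmehud], [yiyezusi], [lozuzbizo]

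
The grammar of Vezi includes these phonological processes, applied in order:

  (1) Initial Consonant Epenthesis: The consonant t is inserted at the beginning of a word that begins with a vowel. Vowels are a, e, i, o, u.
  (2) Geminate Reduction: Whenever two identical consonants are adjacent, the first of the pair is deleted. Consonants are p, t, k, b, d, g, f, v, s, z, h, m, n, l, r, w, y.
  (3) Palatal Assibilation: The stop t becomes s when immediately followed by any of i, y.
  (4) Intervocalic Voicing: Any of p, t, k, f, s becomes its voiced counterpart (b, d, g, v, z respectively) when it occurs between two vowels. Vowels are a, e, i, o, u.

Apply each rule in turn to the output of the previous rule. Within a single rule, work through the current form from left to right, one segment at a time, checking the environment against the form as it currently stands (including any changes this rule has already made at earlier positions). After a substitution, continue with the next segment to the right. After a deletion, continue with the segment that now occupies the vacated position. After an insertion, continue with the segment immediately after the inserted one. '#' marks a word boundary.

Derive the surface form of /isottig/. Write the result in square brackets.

(1) Initial Consonant Epenthesis: [isottig] → [tisottig]
(2) Geminate Reduction: [tisottig] → [tisotig]
(3) Palatal Assibilation: [tisotig] → [sisosig]
(4) Intervocalic Voicing: [sisosig] → [sizozig]

[sizozig]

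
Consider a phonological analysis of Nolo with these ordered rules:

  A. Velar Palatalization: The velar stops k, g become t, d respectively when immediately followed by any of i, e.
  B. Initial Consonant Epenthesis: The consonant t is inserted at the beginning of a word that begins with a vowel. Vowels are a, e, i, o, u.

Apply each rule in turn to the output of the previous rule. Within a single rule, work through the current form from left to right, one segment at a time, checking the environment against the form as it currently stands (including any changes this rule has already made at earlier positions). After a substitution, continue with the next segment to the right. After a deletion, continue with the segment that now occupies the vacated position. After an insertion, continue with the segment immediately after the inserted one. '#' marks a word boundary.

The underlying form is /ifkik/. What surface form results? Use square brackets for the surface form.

[tiftik]

A Velar Palatalization: [ifkik] → [iftik]
B Initial Consonant Epenthesis: [iftik] → [tiftik]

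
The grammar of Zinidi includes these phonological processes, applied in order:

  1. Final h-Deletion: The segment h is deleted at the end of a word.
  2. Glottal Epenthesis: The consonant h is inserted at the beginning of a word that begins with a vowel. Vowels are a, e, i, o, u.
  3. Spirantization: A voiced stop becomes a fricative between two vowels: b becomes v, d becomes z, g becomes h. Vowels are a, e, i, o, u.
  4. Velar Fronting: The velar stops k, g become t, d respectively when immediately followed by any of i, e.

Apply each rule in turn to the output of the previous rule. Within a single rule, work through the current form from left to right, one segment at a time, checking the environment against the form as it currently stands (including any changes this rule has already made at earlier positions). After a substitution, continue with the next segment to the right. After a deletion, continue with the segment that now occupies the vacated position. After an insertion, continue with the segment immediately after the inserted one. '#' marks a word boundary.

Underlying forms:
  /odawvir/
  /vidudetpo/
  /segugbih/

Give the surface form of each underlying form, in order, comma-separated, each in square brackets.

/odawvir/:
  1 Final h-Deletion: no change — [odawvir]
  2 Glottal Epenthesis: [odawvir] → [hodawvir]
  3 Spirantization: [hodawvir] → [hozawvir]
  4 Velar Fronting: no change — [hozawvir]
/vidudetpo/:
  1 Final h-Deletion: no change — [vidudetpo]
  2 Glottal Epenthesis: no change — [vidudetpo]
  3 Spirantization: [vidudetpo] → [vizuzetpo]
  4 Velar Fronting: no change — [vizuzetpo]
/segugbih/:
  1 Final h-Deletion: [segugbih] → [segugbi]
  2 Glottal Epenthesis: no change — [segugbi]
  3 Spirantization: [segugbi] → [sehugbi]
  4 Velar Fronting: no change — [sehugbi]

[hozawvir], [vizuzetpo], [sehugbi]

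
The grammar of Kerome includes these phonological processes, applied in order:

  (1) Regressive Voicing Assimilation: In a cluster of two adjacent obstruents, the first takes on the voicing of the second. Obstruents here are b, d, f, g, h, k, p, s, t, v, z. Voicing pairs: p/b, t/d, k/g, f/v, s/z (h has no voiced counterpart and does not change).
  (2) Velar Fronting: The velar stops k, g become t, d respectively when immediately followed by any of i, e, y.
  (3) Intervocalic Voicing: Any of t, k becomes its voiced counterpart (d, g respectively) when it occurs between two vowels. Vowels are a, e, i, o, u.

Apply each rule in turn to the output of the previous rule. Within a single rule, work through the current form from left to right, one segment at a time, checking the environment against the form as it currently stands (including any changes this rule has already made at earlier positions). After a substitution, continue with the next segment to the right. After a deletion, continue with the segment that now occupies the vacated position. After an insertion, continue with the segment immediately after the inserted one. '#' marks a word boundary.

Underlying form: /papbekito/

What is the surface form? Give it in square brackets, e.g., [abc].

[pabbedido]

(1) Regressive Voicing Assimilation: [papbekito] → [pabbekito]
(2) Velar Fronting: [pabbekito] → [pabbetito]
(3) Intervocalic Voicing: [pabbetito] → [pabbedido]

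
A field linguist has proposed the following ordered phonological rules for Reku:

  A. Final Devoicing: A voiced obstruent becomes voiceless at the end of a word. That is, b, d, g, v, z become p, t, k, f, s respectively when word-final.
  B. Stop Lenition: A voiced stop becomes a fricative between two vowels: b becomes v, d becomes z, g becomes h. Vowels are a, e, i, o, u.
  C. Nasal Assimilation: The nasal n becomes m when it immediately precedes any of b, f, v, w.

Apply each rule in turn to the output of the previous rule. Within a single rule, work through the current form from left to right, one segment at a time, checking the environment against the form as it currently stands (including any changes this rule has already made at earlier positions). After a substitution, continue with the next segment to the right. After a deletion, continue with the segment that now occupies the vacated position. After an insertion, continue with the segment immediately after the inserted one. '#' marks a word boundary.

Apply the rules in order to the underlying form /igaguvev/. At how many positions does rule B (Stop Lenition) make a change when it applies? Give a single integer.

A Final Devoicing: [igaguvev] → [igaguvef]
B Stop Lenition: [igaguvef] → [ihahuvef]
C Nasal Assimilation: no change — [ihahuvef]
Rule B changed 2 position(s).

2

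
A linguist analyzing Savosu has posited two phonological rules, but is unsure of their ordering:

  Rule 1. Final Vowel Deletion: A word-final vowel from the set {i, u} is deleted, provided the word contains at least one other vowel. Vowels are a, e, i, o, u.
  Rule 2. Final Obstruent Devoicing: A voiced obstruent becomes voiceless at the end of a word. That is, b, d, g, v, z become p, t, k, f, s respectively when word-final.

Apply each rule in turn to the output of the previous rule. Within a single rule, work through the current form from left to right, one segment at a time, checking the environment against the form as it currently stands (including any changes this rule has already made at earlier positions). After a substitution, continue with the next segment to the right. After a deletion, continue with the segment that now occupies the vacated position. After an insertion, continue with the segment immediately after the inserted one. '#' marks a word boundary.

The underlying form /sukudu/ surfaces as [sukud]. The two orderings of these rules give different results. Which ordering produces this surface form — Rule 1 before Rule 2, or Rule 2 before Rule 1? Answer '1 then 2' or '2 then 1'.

2 then 1

Order 1 then 2:
  1 Final Vowel Deletion: [sukudu] → [sukud]
  2 Final Obstruent Devoicing: [sukud] → [sukut]
  result: [sukut]
Order 2 then 1:
  2 Final Obstruent Devoicing: no change — [sukudu]
  1 Final Vowel Deletion: [sukudu] → [sukud]
  result: [sukud]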